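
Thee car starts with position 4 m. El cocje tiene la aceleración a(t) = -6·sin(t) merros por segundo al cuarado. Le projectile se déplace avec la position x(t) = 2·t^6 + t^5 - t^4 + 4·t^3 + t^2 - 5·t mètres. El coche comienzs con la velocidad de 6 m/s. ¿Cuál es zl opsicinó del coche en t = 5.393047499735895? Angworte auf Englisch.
We must find the integral of our acceleration equation a(t) = -6·sin(t) 2 times. Integrating acceleration and using the initial condition v(0) = 6, we get v(t) = 6·cos(t). The integral of velocity, with x(0) = 4, gives position: x(t) = 6·sin(t) + 4. We have position x(t) = 6·sin(t) + 4. Substituting t = 5.393047499735895: x(5.393047499735895) = -0.662950866861907.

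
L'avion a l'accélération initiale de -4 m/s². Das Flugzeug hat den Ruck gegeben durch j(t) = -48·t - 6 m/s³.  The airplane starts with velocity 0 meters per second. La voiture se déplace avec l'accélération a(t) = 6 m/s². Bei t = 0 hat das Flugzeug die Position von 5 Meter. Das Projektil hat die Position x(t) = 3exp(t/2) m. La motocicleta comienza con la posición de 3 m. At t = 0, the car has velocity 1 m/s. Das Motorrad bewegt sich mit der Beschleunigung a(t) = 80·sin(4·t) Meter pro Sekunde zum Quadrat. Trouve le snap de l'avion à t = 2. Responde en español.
Debemos derivar nuestra ecuación de la sacudida j(t) = -48·t - 6 1 vez. La derivada de la sacudida da el snap: s(t) = -48. Tenemos el snap s(t) = -48. Sustituyendo t = 2: s(2) = -48.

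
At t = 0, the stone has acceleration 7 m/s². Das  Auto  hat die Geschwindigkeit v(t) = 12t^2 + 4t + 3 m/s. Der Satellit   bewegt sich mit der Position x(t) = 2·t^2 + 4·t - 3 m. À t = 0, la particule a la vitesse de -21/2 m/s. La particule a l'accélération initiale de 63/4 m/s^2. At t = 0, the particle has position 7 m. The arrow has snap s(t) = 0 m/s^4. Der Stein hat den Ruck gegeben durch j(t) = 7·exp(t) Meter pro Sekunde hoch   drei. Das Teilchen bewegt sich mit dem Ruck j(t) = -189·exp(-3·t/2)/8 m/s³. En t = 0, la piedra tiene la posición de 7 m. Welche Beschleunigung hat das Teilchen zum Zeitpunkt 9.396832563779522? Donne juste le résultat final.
a(9.396832563779522) = 0.0000119067096525071.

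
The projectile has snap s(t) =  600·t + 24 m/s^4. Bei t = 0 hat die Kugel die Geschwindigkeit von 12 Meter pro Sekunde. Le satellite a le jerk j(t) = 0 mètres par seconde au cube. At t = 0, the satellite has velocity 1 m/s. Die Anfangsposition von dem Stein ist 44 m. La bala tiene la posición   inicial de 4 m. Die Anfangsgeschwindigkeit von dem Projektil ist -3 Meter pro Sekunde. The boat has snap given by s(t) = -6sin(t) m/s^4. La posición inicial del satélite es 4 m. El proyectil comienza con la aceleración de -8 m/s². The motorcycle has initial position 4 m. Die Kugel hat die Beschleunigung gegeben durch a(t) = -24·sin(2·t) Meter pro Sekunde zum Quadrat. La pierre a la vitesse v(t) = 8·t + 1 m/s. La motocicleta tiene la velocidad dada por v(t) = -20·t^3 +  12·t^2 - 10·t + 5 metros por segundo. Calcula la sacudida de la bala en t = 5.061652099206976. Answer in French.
En partant de l'accélération a(t) = -24·sin(2·t), nous prenons 1 dérivée. En dérivant l'accélération, nous obtenons le jerk: j(t) = -48·cos(2·t). En utilisant j(t) = -48·cos(2·t) et en substituant t = 5.061652099206976, nous trouvons j = 36.7579574451775.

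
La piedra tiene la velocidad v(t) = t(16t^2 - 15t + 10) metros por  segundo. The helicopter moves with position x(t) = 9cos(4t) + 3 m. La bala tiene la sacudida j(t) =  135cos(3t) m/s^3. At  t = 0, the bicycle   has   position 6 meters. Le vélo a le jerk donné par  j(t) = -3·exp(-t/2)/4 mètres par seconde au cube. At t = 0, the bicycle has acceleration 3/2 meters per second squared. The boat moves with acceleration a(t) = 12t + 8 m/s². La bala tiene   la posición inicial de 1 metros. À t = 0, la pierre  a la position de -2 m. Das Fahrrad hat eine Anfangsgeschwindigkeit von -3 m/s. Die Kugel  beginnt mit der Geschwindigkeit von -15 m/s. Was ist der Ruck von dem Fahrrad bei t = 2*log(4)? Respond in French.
En utilisant j(t) = -3·exp(-t/2)/4 et en substituant t = 2*log(4), nous trouvons j = -3/16.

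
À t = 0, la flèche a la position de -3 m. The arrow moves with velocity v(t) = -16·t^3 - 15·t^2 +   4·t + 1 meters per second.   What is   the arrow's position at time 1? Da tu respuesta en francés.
En partant de la vitesse v(t) = -16·t^3 - 15·t^2 + 4·t + 1, nous prenons 1 primitive. En prenant ∫v(t)dt et en appliquant x(0) = -3, nous trouvons x(t) = -4·t^4 - 5·t^3 + 2·t^2 + t - 3. De l'équation de la position x(t) = -4·t^4 - 5·t^3 + 2·t^2 + t - 3, nous substituons t = 1 pour obtenir x = -9.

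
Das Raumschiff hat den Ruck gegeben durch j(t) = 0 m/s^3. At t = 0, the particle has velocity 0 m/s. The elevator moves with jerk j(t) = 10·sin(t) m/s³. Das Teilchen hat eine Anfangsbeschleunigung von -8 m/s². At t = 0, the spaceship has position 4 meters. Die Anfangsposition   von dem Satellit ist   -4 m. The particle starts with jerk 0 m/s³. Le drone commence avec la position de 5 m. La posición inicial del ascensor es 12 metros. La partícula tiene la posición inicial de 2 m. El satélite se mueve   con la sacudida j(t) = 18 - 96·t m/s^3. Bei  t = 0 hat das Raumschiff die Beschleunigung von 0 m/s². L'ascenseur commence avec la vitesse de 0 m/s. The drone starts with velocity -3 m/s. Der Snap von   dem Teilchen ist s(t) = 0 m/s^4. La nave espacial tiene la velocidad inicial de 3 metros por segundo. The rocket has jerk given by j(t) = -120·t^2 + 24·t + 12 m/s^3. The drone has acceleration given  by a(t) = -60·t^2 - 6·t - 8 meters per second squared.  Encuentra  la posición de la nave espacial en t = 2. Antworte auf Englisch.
We must find the antiderivative of our jerk equation j(t) = 0 3 times. The integral of jerk, with a(0) = 0, gives acceleration: a(t) = 0. The antiderivative of acceleration, with v(0) = 3, gives velocity: v(t) = 3. Integrating velocity and using the initial condition x(0) = 4, we get x(t) = 3·t + 4. From the given position equation x(t) = 3·t + 4, we substitute t = 2 to get x = 10.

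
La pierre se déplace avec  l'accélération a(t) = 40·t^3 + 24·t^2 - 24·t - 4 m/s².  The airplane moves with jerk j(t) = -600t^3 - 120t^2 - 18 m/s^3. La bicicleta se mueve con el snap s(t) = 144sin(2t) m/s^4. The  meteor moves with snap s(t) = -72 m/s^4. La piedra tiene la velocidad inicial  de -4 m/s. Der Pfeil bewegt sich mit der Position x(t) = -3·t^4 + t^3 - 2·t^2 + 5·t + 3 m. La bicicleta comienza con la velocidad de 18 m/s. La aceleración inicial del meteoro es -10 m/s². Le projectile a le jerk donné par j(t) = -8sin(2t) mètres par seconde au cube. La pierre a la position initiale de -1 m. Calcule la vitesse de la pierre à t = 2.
En partant de l'accélération a(t) = 40·t^3 + 24·t^2 - 24·t - 4, nous prenons 1 intégrale. En intégrant l'accélération et en utilisant la condition initiale v(0) = -4, nous obtenons v(t) = 10·t^4 + 8·t^3 - 12·t^2 - 4·t - 4. En utilisant v(t) = 10·t^4 + 8·t^3 - 12·t^2 - 4·t - 4 et en substituant t = 2, nous trouvons v = 164.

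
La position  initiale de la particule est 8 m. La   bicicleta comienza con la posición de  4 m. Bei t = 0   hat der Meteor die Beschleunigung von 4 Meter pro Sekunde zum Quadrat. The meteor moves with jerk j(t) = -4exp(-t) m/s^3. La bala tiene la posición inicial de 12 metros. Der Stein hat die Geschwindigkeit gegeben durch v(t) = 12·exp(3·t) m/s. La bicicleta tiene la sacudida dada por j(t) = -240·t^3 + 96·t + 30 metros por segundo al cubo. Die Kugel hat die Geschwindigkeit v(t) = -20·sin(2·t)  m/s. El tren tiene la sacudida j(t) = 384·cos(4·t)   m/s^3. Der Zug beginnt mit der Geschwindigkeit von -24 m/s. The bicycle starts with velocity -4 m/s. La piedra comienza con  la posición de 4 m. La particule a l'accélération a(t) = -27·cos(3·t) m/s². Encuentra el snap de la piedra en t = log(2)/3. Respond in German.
Wir müssen unsere Gleichung für die Geschwindigkeit v(t) = 12·exp(3·t) 3-mal ableiten. Durch Ableiten von der Geschwindigkeit erhalten wir die Beschleunigung: a(t) = 36·exp(3·t). Mit d/dt von a(t) finden wir j(t) = 108·exp(3·t). Durch Ableiten von dem Ruck erhalten wir den Snap: s(t) = 324·exp(3·t). Aus der Gleichung für den Snap s(t) = 324·exp(3·t), setzen wir t = log(2)/3 ein und erhalten s = 648.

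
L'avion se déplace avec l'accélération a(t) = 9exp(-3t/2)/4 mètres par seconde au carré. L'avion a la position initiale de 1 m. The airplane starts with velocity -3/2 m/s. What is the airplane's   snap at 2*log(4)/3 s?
To solve this, we need to take 2 derivatives of our acceleration equation a(t) = 9·exp(-3·t/2)/4. The derivative of acceleration gives jerk: j(t) = -27·exp(-3·t/2)/8. Taking d/dt of j(t), we find s(t) = 81·exp(-3·t/2)/16. We have snap s(t) = 81·exp(-3·t/2)/16. Substituting t = 2*log(4)/3: s(2*log(4)/3) = 81/64.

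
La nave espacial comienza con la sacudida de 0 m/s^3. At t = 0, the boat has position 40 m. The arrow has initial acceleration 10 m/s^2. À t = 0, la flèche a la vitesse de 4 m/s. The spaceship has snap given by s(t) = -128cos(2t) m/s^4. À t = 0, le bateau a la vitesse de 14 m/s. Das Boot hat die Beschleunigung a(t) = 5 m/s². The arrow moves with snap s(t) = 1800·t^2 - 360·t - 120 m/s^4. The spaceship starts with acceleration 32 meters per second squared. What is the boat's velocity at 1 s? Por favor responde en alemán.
Wir müssen unsere Gleichung für die Beschleunigung a(t) = 5 1-mal integrieren. Das Integral von der Beschleunigung ist die Geschwindigkeit. Mit v(0) = 14 erhalten wir v(t) = 5·t + 14. Aus der Gleichung für die Geschwindigkeit v(t) = 5·t + 14, setzen wir t = 1 ein und erhalten v = 19.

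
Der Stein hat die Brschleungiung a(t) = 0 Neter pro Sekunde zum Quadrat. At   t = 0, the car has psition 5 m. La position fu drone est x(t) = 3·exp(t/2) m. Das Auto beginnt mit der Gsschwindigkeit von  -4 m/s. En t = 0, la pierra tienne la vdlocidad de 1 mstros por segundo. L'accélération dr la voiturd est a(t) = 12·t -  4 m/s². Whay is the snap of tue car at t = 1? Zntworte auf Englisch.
Starting from acceleration a(t) = 12·t - 4, we take 2 derivatives. Taking d/dt of a(t), we find j(t) = 12. The derivative of jerk gives snap: s(t) = 0. Using s(t) = 0 and substituting t = 1, we find s = 0.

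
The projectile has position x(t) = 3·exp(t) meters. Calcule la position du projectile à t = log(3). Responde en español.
Tenemos la posición x(t) = 3·exp(t). Sustituyendo t = log(3): x(log(3)) = 9.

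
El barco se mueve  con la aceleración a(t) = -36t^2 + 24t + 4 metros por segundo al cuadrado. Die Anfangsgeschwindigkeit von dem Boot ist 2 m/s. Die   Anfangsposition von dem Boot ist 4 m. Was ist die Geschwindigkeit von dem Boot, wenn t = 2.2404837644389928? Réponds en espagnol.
Para resolver esto, necesitamos tomar 1 integral de nuestra ecuación de la aceleración a(t) = -36·t^2 + 24·t + 4. Integrando la aceleración y usando la condición inicial v(0) = 2, obtenemos v(t) = -12·t^3 + 12·t^2 + 4·t + 2. Usando v(t) = -12·t^3 + 12·t^2 + 4·t + 2 y sustituyendo t = 2.2404837644389928, encontramos v = -63.7613459432138.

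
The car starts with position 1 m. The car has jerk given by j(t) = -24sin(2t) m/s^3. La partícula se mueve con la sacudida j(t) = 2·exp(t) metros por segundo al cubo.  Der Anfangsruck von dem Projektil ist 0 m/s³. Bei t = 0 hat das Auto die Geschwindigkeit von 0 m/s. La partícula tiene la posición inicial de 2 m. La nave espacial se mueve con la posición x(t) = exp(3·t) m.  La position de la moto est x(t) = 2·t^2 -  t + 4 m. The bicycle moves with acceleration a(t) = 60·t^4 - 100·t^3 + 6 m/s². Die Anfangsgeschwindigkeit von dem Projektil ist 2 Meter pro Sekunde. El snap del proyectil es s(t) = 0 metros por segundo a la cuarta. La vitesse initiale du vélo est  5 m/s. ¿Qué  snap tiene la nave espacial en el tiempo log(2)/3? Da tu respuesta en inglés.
To solve this, we need to take 4 derivatives of our position equation x(t) = exp(3·t). Differentiating position, we get velocity: v(t) = 3·exp(3·t). The derivative of velocity gives acceleration: a(t) = 9·exp(3·t). Taking d/dt of a(t), we find j(t) = 27·exp(3·t). The derivative of jerk gives snap: s(t) = 81·exp(3·t). From the given snap equation s(t) = 81·exp(3·t), we substitute t = log(2)/3 to get s = 162.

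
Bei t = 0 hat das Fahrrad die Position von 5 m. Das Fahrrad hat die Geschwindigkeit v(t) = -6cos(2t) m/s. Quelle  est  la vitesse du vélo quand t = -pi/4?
En utilisant v(t) = -6·cos(2·t) et en substituant t = -pi/4, nous trouvons v = 0.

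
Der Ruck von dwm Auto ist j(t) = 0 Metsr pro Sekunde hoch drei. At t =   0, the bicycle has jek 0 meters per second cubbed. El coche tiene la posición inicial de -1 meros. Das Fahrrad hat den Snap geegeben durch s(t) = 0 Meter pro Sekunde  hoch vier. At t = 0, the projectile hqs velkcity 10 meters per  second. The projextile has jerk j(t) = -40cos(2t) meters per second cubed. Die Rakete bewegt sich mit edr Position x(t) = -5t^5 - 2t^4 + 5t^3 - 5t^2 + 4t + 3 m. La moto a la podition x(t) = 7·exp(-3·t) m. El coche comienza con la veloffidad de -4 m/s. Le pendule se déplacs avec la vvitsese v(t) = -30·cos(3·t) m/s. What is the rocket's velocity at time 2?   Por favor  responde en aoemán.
Wir müssen unsere Gleichung für die Position x(t) = -5·t^5 - 2·t^4 + 5·t^3 - 5·t^2 + 4·t + 3 1-mal ableiten. Mit d/dt von x(t) finden wir v(t) = -25·t^4 - 8·t^3 + 15·t^2 - 10·t + 4. Aus der Gleichung für die Geschwindigkeit v(t) = -25·t^4 - 8·t^3 + 15·t^2 - 10·t + 4, setzen wir t = 2 ein und erhalten v = -420.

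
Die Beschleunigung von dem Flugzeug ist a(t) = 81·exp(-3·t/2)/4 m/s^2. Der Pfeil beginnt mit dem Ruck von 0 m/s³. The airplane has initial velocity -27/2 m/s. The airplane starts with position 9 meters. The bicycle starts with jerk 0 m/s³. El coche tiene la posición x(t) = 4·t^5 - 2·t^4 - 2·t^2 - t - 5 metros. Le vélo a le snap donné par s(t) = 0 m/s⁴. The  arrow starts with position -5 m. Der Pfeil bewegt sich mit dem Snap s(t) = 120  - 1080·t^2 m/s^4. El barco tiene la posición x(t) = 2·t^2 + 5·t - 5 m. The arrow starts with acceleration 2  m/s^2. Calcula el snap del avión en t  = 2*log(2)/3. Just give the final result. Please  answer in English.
s(2*log(2)/3) = 729/32.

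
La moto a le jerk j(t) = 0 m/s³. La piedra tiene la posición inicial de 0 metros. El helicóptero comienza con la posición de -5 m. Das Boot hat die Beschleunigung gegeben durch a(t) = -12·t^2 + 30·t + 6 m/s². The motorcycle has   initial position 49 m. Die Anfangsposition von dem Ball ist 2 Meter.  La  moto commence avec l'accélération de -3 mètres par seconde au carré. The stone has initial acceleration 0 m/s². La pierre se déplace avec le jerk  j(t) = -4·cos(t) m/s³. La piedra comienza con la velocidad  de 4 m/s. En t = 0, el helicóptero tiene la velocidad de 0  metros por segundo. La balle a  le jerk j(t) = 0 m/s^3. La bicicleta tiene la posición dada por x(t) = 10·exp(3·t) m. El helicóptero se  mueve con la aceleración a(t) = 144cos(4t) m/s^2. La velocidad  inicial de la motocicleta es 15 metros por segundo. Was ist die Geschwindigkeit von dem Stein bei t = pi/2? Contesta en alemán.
Um dies zu lösen, müssen wir 2 Stammfunktionen unserer Gleichung für den Ruck j(t) = -4·cos(t) finden. Die Stammfunktion von dem Ruck, mit a(0) = 0, ergibt die Beschleunigung: a(t) = -4·sin(t). Mit ∫a(t)dt und Anwendung von v(0) = 4, finden wir v(t) = 4·cos(t). Wir haben die Geschwindigkeit v(t) = 4·cos(t). Durch Einsetzen von t = pi/2: v(pi/2) = 0.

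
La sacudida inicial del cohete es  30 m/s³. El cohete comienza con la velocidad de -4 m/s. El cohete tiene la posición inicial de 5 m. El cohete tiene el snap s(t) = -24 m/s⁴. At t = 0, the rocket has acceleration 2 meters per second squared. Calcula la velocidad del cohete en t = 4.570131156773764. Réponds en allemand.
Ausgehend von dem Snap s(t) = -24, nehmen wir 3 Stammfunktionen. Durch Integration von dem Snap und Verwendung der Anfangsbedingung j(0) = 30, erhalten wir j(t) = 30 - 24·t. Die Stammfunktion von dem Ruck, mit a(0) = 2, ergibt die Beschleunigung: a(t) = -12·t^2 + 30·t + 2. Mit ∫a(t)dt und Anwendung von v(0) = -4, finden wir v(t) = -4·t^3 + 15·t^2 + 2·t - 4. Wir haben die Geschwindigkeit v(t) = -4·t^3 + 15·t^2 + 2·t - 4. Durch Einsetzen von t = 4.570131156773764: v(4.570131156773764) = -63.3770991313627.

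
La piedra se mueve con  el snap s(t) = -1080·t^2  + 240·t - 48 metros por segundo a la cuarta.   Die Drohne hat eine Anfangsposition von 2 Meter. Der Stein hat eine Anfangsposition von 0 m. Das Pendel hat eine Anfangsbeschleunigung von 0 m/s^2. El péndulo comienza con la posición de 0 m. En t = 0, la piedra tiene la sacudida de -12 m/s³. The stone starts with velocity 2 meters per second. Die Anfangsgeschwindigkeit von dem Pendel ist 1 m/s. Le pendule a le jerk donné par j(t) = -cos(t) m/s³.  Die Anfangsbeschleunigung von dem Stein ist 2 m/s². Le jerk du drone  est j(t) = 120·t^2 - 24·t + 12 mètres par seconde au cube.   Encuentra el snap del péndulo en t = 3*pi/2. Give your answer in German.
Um dies zu lösen, müssen wir 1 Ableitung unserer Gleichung für den Ruck j(t) = -cos(t) nehmen. Mit d/dt von j(t) finden wir s(t) = sin(t). Aus der Gleichung für den Snap s(t) = sin(t), setzen wir t = 3*pi/2 ein und erhalten s = -1.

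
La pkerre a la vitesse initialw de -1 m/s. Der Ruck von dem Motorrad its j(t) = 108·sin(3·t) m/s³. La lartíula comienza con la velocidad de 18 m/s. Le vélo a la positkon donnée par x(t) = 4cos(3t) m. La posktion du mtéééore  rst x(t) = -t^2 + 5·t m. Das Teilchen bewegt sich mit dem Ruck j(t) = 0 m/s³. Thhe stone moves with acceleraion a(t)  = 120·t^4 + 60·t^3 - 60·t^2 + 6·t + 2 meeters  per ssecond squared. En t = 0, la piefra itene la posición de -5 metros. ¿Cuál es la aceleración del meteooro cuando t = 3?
Partiendo de la posición x(t) = -t^2 + 5·t, tomamos 2 derivadas. La derivada de la posición da la velocidad: v(t) = 5 - 2·t. La derivada de la velocidad da la aceleración: a(t) = -2. Usando a(t) = -2 y sustituyendo t = 3, encontramos a = -2.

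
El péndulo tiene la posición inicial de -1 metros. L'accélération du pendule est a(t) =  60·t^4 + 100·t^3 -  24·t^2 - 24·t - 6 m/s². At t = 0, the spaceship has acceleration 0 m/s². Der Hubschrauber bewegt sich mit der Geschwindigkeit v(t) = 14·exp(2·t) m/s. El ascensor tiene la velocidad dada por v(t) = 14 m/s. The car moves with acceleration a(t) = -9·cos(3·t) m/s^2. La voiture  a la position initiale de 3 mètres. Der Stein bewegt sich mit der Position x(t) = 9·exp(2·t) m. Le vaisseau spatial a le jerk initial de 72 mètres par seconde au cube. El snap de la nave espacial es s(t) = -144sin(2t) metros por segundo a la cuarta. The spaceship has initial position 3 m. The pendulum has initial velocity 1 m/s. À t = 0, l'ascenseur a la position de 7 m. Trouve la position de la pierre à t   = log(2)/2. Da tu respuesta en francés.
En utilisant x(t) = 9·exp(2·t) et en substituant t = log(2)/2, nous trouvons x = 18.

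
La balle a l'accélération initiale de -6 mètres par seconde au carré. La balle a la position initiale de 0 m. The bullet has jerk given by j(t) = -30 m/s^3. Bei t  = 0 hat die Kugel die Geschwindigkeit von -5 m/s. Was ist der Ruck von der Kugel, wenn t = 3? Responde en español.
De la ecuación de la sacudida j(t) = -30, sustituimos t = 3 para obtener j = -30.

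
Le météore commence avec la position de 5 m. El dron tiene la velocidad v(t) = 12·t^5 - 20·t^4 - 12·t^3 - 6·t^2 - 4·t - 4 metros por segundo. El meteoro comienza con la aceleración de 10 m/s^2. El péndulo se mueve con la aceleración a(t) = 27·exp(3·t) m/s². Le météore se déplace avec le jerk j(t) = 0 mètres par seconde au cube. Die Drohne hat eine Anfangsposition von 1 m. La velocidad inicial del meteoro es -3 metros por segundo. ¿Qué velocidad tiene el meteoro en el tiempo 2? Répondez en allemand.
Um dies zu lösen, müssen wir 2 Stammfunktionen unserer Gleichung für den Ruck j(t) = 0 finden. Durch Integration von dem Ruck und Verwendung der Anfangsbedingung a(0) = 10, erhalten wir a(t) = 10. Durch Integration von der Beschleunigung und Verwendung der Anfangsbedingung v(0) = -3, erhalten wir v(t) = 10·t - 3. Aus der Gleichung für die Geschwindigkeit v(t) = 10·t - 3, setzen wir t = 2 ein und erhalten v = 17.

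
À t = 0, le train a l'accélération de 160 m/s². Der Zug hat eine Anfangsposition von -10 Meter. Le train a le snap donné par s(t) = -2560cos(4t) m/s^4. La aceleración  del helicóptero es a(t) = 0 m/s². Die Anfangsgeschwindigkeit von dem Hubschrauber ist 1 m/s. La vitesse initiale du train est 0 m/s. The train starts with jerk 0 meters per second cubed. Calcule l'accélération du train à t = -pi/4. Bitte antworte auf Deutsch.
Wir müssen unsere Gleichung für den Snap s(t) = -2560·cos(4·t) 2-mal integrieren. Die Stammfunktion von dem Snap, mit j(0) = 0, ergibt den Ruck: j(t) = -640·sin(4·t). Durch Integration von dem Ruck und Verwendung der Anfangsbedingung a(0) = 160, erhalten wir a(t) = 160·cos(4·t). Wir haben die Beschleunigung a(t) = 160·cos(4·t). Durch Einsetzen von t = -pi/4: a(-pi/4) = -160.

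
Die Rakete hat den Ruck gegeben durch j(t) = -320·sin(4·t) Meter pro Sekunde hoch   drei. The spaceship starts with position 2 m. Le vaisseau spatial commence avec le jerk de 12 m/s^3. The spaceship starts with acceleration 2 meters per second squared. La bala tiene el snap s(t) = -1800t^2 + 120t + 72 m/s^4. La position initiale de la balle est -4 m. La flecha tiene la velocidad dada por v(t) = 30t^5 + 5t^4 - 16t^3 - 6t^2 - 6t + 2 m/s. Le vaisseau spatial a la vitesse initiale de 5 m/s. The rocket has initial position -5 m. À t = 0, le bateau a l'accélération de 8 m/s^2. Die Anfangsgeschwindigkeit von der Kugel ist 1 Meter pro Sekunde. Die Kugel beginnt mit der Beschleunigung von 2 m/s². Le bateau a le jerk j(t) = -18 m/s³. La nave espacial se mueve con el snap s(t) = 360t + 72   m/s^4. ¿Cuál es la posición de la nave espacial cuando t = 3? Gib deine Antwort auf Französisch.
Pour résoudre ceci, nous devons prendre 4 intégrales de notre équation du snap s(t) = 360·t + 72. En intégrant le snap et en utilisant la condition initiale j(0) = 12, nous obtenons j(t) = 180·t^2 + 72·t + 12. En prenant ∫j(t)dt et en appliquant a(0) = 2, nous trouvons a(t) = 60·t^3 + 36·t^2 + 12·t + 2. L'intégrale de l'accélération est la vitesse. En utilisant v(0) = 5, nous obtenons v(t) = 15·t^4 + 12·t^3 + 6·t^2 + 2·t + 5. En prenant ∫v(t)dt et en appliquant x(0) = 2, nous trouvons x(t) = 3·t^5 + 3·t^4 + 2·t^3 + t^2 + 5·t + 2. En utilisant x(t) = 3·t^5 + 3·t^4 + 2·t^3 + t^2 + 5·t + 2 et en substituant t = 3, nous trouvons x = 1052.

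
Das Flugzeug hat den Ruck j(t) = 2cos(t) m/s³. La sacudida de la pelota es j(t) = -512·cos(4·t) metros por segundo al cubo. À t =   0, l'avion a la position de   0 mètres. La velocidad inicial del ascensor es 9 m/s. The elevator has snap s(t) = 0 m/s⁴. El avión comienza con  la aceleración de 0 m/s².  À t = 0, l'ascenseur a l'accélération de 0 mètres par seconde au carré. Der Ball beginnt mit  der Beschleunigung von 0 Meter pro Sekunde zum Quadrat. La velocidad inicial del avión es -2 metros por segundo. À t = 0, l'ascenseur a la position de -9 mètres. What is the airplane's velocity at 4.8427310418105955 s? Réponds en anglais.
We need to integrate our jerk equation j(t) = 2·cos(t) 2 times. Integrating jerk and using the initial condition a(0) = 0, we get a(t) = 2·sin(t). The integral of acceleration, with v(0) = -2, gives velocity: v(t) = -2·cos(t). We have velocity v(t) = -2·cos(t). Substituting t = 4.8427310418105955: v(4.8427310418105955) = -0.259946620208662.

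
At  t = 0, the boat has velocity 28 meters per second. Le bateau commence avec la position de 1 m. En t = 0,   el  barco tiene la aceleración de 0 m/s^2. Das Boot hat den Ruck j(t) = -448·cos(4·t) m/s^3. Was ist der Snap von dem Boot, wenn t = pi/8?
Um dies zu lösen, müssen wir 1 Ableitung unserer Gleichung für den Ruck j(t) = -448·cos(4·t) nehmen. Durch Ableiten von dem Ruck erhalten wir den Snap: s(t) = 1792·sin(4·t). Mit s(t) = 1792·sin(4·t) und Einsetzen von t = pi/8, finden wir s = 1792.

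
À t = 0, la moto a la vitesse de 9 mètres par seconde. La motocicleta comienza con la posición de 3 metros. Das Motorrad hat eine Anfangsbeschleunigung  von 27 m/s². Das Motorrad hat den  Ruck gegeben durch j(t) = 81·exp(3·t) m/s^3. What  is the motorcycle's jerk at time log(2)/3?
We have jerk j(t) = 81·exp(3·t). Substituting t = log(2)/3: j(log(2)/3) = 162.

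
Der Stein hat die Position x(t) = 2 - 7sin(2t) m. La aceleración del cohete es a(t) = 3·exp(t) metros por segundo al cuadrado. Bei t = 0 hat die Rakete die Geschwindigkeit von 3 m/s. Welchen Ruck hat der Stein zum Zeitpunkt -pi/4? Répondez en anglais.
We must differentiate our position equation x(t) = 2 - 7·sin(2·t) 3 times. Taking d/dt of x(t), we find v(t) = -14·cos(2·t). Taking d/dt of v(t), we find a(t) = 28·sin(2·t). The derivative of acceleration gives jerk: j(t) = 56·cos(2·t). Using j(t) = 56·cos(2·t) and substituting t = -pi/4, we find j = 0.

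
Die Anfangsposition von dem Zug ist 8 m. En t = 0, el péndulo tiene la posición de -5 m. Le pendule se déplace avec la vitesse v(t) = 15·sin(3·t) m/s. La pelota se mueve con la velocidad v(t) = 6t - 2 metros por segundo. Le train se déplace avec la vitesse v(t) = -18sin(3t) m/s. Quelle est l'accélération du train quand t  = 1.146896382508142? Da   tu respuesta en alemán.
Um dies zu lösen, müssen wir 1 Ableitung unserer Gleichung für die Geschwindigkeit v(t) = -18·sin(3·t) nehmen. Die Ableitung von der Geschwindigkeit ergibt die Beschleunigung: a(t) = -54·cos(3·t). Wir haben die Beschleunigung a(t) = -54·cos(3·t). Durch Einsetzen von t = 1.146896382508142: a(1.146896382508142) = 51.6025675866665.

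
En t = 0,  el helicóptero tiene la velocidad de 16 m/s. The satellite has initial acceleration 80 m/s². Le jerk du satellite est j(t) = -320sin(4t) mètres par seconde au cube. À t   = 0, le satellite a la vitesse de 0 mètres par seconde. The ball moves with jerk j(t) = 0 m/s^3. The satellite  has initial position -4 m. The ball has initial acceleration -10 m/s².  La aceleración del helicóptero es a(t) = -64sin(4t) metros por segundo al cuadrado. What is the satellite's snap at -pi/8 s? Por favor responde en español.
Partiendo de la sacudida j(t) = -320·sin(4·t), tomamos 1 derivada. Derivando la sacudida, obtenemos el snap: s(t) = -1280·cos(4·t). Tenemos el snap s(t) = -1280·cos(4·t). Sustituyendo t = -pi/8: s(-pi/8) = 0.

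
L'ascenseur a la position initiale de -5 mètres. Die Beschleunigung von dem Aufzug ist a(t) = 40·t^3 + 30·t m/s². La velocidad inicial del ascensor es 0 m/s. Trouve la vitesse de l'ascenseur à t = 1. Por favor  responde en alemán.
Wir müssen unsere Gleichung für die Beschleunigung a(t) = 40·t^3 + 30·t 1-mal integrieren. Das Integral von der Beschleunigung, mit v(0) = 0, ergibt die Geschwindigkeit: v(t) = t^2·(10·t^2 + 15). Aus der Gleichung für die Geschwindigkeit v(t) = t^2·(10·t^2 + 15), setzen wir t = 1 ein und erhalten v = 25.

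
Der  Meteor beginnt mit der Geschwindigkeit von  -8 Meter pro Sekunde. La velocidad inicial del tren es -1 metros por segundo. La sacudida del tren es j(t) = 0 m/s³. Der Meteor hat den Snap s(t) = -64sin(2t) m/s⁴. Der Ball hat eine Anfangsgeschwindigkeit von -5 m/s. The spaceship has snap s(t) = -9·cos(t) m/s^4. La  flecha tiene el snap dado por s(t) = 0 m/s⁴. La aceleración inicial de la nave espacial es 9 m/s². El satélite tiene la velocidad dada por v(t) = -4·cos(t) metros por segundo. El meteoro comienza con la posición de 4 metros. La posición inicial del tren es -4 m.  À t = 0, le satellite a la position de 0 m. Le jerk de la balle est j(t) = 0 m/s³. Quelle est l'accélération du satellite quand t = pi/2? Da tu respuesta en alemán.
Wir müssen unsere Gleichung für die Geschwindigkeit v(t) = -4·cos(t) 1-mal ableiten. Die Ableitung von der Geschwindigkeit ergibt die Beschleunigung: a(t) = 4·sin(t). Wir haben die Beschleunigung a(t) = 4·sin(t). Durch Einsetzen von t = pi/2: a(pi/2) = 4.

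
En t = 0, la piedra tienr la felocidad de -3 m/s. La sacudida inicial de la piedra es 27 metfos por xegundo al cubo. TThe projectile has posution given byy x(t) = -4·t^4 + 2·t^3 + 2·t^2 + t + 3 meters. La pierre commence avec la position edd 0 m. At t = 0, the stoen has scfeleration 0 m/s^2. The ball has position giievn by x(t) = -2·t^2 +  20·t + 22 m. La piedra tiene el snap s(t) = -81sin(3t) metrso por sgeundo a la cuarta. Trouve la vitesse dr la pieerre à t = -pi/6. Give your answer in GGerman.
Um dies zu lösen, müssen wir 3 Integrale unserer Gleichung für den Snap s(t) = -81·sin(3·t) finden. Durch Integration von dem Snap und Verwendung der Anfangsbedingung j(0) = 27, erhalten wir j(t) = 27·cos(3·t). Mit ∫j(t)dt und Anwendung von a(0) = 0, finden wir a(t) = 9·sin(3·t). Die Stammfunktion von der Beschleunigung, mit v(0) = -3, ergibt die Geschwindigkeit: v(t) = -3·cos(3·t). Wir haben die Geschwindigkeit v(t) = -3·cos(3·t). Durch Einsetzen von t = -pi/6: v(-pi/6) = 0.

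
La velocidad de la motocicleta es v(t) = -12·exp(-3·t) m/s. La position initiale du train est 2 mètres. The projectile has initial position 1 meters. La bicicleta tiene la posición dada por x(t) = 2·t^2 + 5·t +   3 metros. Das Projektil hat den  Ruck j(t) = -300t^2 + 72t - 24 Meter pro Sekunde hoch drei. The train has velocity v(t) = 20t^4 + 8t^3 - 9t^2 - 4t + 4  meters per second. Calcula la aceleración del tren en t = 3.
Partiendo de la velocidad v(t) = 20·t^4 + 8·t^3 - 9·t^2 - 4·t + 4, tomamos 1 derivada. La derivada de la velocidad da la aceleración: a(t) = 80·t^3 + 24·t^2 - 18·t - 4. Tenemos la aceleración a(t) = 80·t^3 + 24·t^2 - 18·t - 4. Sustituyendo t = 3: a(3) = 2318.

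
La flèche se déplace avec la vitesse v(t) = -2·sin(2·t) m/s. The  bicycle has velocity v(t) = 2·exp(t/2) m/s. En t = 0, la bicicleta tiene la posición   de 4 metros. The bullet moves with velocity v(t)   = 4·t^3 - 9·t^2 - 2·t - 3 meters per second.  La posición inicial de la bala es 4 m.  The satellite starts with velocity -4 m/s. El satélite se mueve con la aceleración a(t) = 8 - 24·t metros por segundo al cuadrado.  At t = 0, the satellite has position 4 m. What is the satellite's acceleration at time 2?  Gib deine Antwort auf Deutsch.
Aus der Gleichung für die Beschleunigung a(t) = 8 - 24·t, setzen wir t = 2 ein und erhalten a = -40.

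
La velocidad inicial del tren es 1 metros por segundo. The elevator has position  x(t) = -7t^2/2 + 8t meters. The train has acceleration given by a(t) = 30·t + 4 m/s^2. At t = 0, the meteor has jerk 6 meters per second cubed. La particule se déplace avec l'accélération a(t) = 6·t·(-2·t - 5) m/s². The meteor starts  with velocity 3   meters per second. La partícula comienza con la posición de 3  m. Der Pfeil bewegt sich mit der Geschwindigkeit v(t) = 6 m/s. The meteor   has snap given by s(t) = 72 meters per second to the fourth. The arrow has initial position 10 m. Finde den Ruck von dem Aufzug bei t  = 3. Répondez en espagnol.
Debemos derivar nuestra ecuación de la posición x(t) = -7·t^2/2 + 8·t 3 veces. La derivada de la posición da la velocidad: v(t) = 8 - 7·t. Derivando la velocidad, obtenemos la aceleración: a(t) = -7. Derivando la aceleración, obtenemos la sacudida: j(t) = 0. De la ecuación de la sacudida j(t) = 0, sustituimos t = 3 para obtener j = 0.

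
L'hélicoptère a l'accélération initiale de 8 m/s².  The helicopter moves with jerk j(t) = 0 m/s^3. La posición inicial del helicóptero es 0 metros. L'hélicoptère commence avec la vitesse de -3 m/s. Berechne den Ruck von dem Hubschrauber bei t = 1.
Aus der Gleichung für den Ruck j(t) = 0, setzen wir t = 1 ein und erhalten j = 0.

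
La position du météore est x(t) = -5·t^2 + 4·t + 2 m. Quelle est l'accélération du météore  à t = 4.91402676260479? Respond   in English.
Starting from position x(t) = -5·t^2 + 4·t + 2, we take 2 derivatives. Taking d/dt of x(t), we find v(t) = 4 - 10·t. Differentiating velocity, we get acceleration: a(t) = -10. From the given acceleration equation a(t) = -10, we substitute t = 4.91402676260479 to get a = -10.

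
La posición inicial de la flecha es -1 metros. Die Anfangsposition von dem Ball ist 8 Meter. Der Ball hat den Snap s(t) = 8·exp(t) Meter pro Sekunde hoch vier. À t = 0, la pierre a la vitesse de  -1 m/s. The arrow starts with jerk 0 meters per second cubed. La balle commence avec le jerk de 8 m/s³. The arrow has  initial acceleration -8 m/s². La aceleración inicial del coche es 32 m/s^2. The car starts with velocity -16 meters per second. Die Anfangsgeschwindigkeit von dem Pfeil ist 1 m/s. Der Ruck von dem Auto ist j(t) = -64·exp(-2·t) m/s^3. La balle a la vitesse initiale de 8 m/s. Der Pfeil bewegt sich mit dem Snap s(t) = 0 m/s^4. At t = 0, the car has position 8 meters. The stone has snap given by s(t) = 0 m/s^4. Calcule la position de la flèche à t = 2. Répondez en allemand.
Wir müssen unsere Gleichung für den Snap s(t) = 0 4-mal integrieren. Die Stammfunktion von dem Snap ist der Ruck. Mit j(0) = 0 erhalten wir j(t) = 0. Die Stammfunktion von dem Ruck ist die Beschleunigung. Mit a(0) = -8 erhalten wir a(t) = -8. Die Stammfunktion von der Beschleunigung ist die Geschwindigkeit. Mit v(0) = 1 erhalten wir v(t) = 1 - 8·t. Das Integral von der Geschwindigkeit, mit x(0) = -1, ergibt die Position: x(t) = -4·t^2 + t - 1. Wir haben die Position x(t) = -4·t^2 + t - 1. Durch Einsetzen von t = 2: x(2) = -15.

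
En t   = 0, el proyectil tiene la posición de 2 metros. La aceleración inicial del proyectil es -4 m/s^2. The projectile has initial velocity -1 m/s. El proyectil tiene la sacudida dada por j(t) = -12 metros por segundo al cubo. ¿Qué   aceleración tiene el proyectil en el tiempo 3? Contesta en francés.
En partant du jerk j(t) = -12, nous prenons 1 intégrale. En intégrant le jerk et en utilisant la condition initiale a(0) = -4, nous obtenons a(t) = -12·t - 4. De l'équation de l'accélération a(t) = -12·t - 4, nous substituons t = 3 pour obtenir a = -40.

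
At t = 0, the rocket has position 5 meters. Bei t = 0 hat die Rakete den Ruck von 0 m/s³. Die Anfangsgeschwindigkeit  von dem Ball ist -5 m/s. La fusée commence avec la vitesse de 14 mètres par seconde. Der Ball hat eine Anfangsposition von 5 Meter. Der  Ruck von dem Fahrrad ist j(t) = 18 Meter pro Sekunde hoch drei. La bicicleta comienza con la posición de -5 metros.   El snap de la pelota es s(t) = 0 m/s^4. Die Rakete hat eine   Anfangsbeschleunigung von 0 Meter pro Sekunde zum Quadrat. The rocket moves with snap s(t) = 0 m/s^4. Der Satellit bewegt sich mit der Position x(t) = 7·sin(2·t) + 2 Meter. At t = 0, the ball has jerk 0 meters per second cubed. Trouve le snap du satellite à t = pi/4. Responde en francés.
Pour résoudre ceci, nous devons prendre 4 dérivées de notre équation de la position x(t) = 7·sin(2·t) + 2. La dérivée de la position donne la vitesse: v(t) = 14·cos(2·t). En prenant d/dt de v(t), nous trouvons a(t) = -28·sin(2·t). La dérivée de l'accélération donne le jerk: j(t) = -56·cos(2·t). En dérivant le jerk, nous obtenons le snap: s(t) = 112·sin(2·t). De l'équation du snap s(t) = 112·sin(2·t), nous substituons t = pi/4 pour obtenir s = 112.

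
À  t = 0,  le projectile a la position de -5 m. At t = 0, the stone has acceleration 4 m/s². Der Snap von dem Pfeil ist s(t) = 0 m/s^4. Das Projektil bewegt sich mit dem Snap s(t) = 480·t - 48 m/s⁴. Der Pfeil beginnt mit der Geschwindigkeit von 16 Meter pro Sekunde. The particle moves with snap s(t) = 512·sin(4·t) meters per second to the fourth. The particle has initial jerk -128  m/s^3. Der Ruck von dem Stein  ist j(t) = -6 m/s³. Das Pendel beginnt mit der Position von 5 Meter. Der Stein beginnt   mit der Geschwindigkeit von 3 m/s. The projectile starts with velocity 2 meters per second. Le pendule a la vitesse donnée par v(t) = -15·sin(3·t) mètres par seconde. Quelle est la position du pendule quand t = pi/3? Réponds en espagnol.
Para resolver esto, necesitamos tomar 1 integral de nuestra ecuación de la velocidad v(t) = -15·sin(3·t). La antiderivada de la velocidad, con x(0) = 5, da la posición: x(t) = 5·cos(3·t). Usando x(t) = 5·cos(3·t) y sustituyendo t = pi/3, encontramos x = -5.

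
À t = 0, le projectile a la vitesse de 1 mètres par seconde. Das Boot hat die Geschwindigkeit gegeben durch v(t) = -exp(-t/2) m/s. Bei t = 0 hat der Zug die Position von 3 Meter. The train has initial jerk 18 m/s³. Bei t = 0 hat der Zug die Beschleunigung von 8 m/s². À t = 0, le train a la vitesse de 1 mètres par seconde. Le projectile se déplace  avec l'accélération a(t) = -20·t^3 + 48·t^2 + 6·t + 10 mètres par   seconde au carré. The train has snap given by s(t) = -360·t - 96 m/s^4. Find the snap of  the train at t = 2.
From the given snap equation s(t) = -360·t - 96, we substitute t = 2 to get s = -816.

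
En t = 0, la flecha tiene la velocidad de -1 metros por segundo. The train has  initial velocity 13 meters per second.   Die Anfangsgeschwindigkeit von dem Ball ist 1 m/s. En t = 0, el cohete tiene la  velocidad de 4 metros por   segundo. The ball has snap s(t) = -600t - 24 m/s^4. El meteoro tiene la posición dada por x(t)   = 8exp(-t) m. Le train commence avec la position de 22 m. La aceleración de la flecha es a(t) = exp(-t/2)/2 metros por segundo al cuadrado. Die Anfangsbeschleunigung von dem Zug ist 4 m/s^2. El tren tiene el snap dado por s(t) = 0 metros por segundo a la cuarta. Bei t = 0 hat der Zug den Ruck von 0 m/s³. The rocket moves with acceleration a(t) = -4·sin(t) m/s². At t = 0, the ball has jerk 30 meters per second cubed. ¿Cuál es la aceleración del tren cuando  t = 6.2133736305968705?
Partiendo del snap s(t) = 0, tomamos 2 antiderivadas. Tomando ∫s(t)dt y aplicando j(0) = 0, encontramos j(t) = 0. Tomando ∫j(t)dt y aplicando a(0) = 4, encontramos a(t) = 4. Usando a(t) = 4 y sustituyendo t = 6.2133736305968705, encontramos a = 4.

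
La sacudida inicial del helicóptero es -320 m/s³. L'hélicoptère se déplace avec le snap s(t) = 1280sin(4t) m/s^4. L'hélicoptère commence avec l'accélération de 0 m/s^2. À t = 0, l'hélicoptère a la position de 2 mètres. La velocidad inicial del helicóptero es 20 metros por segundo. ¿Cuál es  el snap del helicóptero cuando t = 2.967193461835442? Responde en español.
Usando s(t) = 1280·sin(4·t) y sustituyendo t = 2.967193461835442, encontramos s = -822.243500400715.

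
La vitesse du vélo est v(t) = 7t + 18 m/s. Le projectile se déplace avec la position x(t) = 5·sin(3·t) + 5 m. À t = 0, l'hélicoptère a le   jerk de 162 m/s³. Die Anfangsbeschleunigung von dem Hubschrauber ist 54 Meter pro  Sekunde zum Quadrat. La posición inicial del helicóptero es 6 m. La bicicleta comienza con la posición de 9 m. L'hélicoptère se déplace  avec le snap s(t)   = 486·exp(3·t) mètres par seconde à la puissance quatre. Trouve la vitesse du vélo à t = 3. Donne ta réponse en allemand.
Mit v(t) = 7·t + 18 und Einsetzen von t = 3, finden wir v = 39.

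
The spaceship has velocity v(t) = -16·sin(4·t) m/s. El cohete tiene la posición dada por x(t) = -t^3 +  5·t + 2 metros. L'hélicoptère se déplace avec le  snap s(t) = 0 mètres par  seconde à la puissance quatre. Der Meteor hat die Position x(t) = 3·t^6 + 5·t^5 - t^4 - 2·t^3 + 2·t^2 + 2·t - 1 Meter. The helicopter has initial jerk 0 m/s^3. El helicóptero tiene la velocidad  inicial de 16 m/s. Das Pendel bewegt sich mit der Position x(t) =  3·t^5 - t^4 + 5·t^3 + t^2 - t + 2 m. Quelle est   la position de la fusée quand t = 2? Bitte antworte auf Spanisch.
De la ecuación de la posición x(t) = -t^3 + 5·t + 2, sustituimos t = 2 para obtener x = 4.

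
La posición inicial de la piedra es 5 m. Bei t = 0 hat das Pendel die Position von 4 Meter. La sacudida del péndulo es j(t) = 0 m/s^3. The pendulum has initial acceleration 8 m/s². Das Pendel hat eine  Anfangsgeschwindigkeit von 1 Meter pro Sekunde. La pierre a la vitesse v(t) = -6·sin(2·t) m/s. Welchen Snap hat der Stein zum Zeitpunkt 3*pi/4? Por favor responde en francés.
Nous devons dériver notre équation de la vitesse v(t) = -6·sin(2·t) 3 fois. En dérivant la vitesse, nous obtenons l'accélération: a(t) = -12·cos(2·t). En prenant d/dt de a(t), nous trouvons j(t) = 24·sin(2·t). En dérivant le jerk, nous obtenons le snap: s(t) = 48·cos(2·t). En utilisant s(t) = 48·cos(2·t) et en substituant t = 3*pi/4, nous trouvons s = 0.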